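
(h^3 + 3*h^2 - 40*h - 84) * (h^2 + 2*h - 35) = h^5 + 5*h^4 - 69*h^3 - 269*h^2 + 1232*h + 2940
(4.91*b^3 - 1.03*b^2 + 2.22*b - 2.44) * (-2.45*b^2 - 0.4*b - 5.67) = -12.0295*b^5 + 0.5595*b^4 - 32.8667*b^3 + 10.9301*b^2 - 11.6114*b + 13.8348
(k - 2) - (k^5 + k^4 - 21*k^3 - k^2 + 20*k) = -k^5 - k^4 + 21*k^3 + k^2 - 19*k - 2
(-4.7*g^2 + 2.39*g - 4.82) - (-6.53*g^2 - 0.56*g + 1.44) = 1.83*g^2 + 2.95*g - 6.26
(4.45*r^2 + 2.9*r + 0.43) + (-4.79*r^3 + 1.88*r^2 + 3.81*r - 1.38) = -4.79*r^3 + 6.33*r^2 + 6.71*r - 0.95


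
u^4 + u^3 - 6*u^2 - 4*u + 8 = (u - 2)*(u - 1)*(u + 2)^2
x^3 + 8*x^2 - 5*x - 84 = (x - 3)*(x + 4)*(x + 7)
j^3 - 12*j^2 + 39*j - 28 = (j - 7)*(j - 4)*(j - 1)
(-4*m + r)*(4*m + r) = -16*m^2 + r^2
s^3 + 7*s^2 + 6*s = s*(s + 1)*(s + 6)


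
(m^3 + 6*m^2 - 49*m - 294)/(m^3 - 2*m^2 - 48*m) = (m^2 - 49)/(m*(m - 8))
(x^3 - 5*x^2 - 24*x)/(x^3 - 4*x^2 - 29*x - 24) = x/(x + 1)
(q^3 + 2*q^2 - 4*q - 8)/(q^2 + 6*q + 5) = (q^3 + 2*q^2 - 4*q - 8)/(q^2 + 6*q + 5)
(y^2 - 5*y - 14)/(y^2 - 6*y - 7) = (y + 2)/(y + 1)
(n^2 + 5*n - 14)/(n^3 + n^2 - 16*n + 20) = (n + 7)/(n^2 + 3*n - 10)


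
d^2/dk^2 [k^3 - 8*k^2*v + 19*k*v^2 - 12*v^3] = 6*k - 16*v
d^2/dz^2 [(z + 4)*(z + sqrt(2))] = 2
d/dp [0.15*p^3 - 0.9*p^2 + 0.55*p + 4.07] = 0.45*p^2 - 1.8*p + 0.55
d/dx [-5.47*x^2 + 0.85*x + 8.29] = 0.85 - 10.94*x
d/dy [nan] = 0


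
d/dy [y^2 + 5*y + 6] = 2*y + 5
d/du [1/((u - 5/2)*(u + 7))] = 2*(-4*u - 9)/(4*u^4 + 36*u^3 - 59*u^2 - 630*u + 1225)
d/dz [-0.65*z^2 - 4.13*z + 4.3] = -1.3*z - 4.13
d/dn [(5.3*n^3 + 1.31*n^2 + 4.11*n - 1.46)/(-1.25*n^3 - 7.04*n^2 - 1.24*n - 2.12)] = (-35.6745*n^4 - 2.869*n^3 - 11.873*n^2 - 26.1112*n - 10.5236)/(1.5625*n^6 + 17.6*n^5 + 52.6616*n^4 + 22.7592*n^3 + 31.3872*n^2 + 5.2576*n + 4.4944)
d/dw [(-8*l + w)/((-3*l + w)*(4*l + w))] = ((-8*l + w)*(3*l - w) - (3*l - w)*(4*l + w) + (4*l + w)*(8*l - w))/((3*l - w)^2*(4*l + w)^2)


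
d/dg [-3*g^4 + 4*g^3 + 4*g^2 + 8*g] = -12*g^3 + 12*g^2 + 8*g + 8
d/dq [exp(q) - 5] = exp(q)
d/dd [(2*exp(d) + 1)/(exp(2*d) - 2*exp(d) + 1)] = 2*(-exp(d) - 2)*exp(d)/(exp(3*d) - 3*exp(2*d) + 3*exp(d) - 1)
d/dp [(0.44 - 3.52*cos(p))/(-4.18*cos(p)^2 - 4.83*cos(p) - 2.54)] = (14.7136*cos(p)^2 - 3.6784*cos(p) - 11.066)*sin(p)/(17.4724*cos(p)^4 + 40.3788*cos(p)^3 + 44.5633*cos(p)^2 + 24.5364*cos(p) + 6.4516)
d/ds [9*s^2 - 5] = 18*s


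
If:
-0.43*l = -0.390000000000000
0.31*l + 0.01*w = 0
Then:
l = 0.91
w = -28.12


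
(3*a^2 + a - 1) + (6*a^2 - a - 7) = 9*a^2 - 8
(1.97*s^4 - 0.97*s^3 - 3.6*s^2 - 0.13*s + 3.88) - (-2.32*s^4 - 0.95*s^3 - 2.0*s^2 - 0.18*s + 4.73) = 4.29*s^4 - 0.02*s^3 - 1.6*s^2 + 0.05*s - 0.850000000000001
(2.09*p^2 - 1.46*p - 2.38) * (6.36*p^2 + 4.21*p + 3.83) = 13.2924*p^4 - 0.486700000000001*p^3 - 13.2787*p^2 - 15.6116*p - 9.1154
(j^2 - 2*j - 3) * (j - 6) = j^3 - 8*j^2 + 9*j + 18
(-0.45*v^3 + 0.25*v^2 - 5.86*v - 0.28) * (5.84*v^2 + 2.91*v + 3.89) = -2.628*v^5 + 0.1505*v^4 - 35.2454*v^3 - 17.7153*v^2 - 23.6102*v - 1.0892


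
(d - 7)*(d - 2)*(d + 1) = d^3 - 8*d^2 + 5*d + 14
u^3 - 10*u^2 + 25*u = u*(u - 5)^2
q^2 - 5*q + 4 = (q - 4)*(q - 1)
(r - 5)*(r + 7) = r^2 + 2*r - 35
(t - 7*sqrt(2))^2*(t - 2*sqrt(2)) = t^3 - 16*sqrt(2)*t^2 + 154*t - 196*sqrt(2)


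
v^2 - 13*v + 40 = (v - 8)*(v - 5)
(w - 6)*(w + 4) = w^2 - 2*w - 24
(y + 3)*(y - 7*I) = y^2 + 3*y - 7*I*y - 21*I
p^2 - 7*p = p*(p - 7)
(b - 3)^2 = b^2 - 6*b + 9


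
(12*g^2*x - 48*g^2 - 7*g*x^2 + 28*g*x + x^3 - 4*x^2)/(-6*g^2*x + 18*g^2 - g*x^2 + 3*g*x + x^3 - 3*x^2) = (-4*g*x + 16*g + x^2 - 4*x)/(2*g*x - 6*g + x^2 - 3*x)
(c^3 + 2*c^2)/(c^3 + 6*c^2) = (c + 2)/(c + 6)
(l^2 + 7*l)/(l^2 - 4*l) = (l + 7)/(l - 4)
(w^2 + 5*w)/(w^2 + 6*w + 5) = w/(w + 1)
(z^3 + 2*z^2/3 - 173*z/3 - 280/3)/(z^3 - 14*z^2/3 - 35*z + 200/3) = (3*z^2 + 26*z + 35)/(3*z^2 + 10*z - 25)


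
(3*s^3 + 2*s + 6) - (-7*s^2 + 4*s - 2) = 3*s^3 + 7*s^2 - 2*s + 8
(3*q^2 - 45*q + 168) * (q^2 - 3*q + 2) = 3*q^4 - 54*q^3 + 309*q^2 - 594*q + 336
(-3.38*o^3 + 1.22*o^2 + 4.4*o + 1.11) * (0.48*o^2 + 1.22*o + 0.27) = -1.6224*o^5 - 3.538*o^4 + 2.6878*o^3 + 6.2302*o^2 + 2.5422*o + 0.2997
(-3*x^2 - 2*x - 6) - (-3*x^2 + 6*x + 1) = -8*x - 7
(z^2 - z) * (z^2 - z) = z^4 - 2*z^3 + z^2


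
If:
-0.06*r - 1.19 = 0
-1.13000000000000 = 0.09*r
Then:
No Solution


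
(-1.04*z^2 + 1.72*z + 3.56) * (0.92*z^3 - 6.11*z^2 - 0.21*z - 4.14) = -0.9568*z^5 + 7.9368*z^4 - 7.0156*z^3 - 17.8072*z^2 - 7.8684*z - 14.7384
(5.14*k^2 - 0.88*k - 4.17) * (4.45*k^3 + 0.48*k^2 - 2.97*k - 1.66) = 22.873*k^5 - 1.4488*k^4 - 34.2447*k^3 - 7.9204*k^2 + 13.8457*k + 6.9222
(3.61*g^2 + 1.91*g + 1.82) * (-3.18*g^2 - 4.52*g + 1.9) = -11.4798*g^4 - 22.391*g^3 - 7.5618*g^2 - 4.5974*g + 3.458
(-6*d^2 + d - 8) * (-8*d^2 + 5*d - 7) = 48*d^4 - 38*d^3 + 111*d^2 - 47*d + 56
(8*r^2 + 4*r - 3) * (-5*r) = -40*r^3 - 20*r^2 + 15*r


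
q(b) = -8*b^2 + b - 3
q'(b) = 1 - 16*b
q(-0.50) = -5.50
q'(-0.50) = 9.00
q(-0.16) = -3.36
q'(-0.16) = 3.56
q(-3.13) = -84.51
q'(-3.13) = 51.08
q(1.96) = -31.77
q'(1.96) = -30.36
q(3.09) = -76.29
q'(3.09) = -48.44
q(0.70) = -6.22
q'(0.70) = -10.20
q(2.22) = -40.21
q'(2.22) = -34.52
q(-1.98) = -36.34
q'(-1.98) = 32.68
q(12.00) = -1143.00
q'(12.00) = -191.00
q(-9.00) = -660.00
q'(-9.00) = 145.00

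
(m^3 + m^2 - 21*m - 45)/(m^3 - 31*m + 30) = (m^2 + 6*m + 9)/(m^2 + 5*m - 6)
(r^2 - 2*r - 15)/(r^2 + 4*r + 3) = (r - 5)/(r + 1)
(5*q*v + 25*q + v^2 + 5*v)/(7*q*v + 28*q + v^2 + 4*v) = (5*q*v + 25*q + v^2 + 5*v)/(7*q*v + 28*q + v^2 + 4*v)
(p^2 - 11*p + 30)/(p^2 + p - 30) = (p - 6)/(p + 6)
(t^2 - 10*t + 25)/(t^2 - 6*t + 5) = (t - 5)/(t - 1)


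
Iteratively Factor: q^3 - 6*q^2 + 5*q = (q - 1)*(q^2 - 5*q) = (q - 5)*(q - 1)*(q)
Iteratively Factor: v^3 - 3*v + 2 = (v - 1)*(v^2 + v - 2) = (v - 1)*(v + 2)*(v - 1)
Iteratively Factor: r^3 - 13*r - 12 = (r + 1)*(r^2 - r - 12) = (r - 4)*(r + 1)*(r + 3)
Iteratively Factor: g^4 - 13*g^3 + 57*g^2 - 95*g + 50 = (g - 5)*(g^3 - 8*g^2 + 17*g - 10) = (g - 5)*(g - 2)*(g^2 - 6*g + 5) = (g - 5)*(g - 2)*(g - 1)*(g - 5)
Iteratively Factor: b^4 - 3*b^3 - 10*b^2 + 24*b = (b)*(b^3 - 3*b^2 - 10*b + 24) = b*(b - 4)*(b^2 + b - 6) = b*(b - 4)*(b - 2)*(b + 3)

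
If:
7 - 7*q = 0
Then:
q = 1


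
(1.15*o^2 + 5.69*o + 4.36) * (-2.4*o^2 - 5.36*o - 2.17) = -2.76*o^4 - 19.82*o^3 - 43.4579*o^2 - 35.7169*o - 9.4612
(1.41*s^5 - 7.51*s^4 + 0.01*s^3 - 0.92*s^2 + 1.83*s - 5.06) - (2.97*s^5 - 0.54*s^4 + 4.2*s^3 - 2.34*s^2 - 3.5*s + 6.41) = -1.56*s^5 - 6.97*s^4 - 4.19*s^3 + 1.42*s^2 + 5.33*s - 11.47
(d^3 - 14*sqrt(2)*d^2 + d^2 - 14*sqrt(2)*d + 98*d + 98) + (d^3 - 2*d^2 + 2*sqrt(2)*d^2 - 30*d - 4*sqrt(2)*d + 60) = 2*d^3 - 12*sqrt(2)*d^2 - d^2 - 18*sqrt(2)*d + 68*d + 158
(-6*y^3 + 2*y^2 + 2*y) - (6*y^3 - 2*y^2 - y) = -12*y^3 + 4*y^2 + 3*y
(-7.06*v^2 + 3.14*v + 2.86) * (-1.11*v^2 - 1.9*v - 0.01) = 7.8366*v^4 + 9.9286*v^3 - 9.07*v^2 - 5.4654*v - 0.0286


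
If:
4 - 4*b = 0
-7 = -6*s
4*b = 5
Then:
No Solution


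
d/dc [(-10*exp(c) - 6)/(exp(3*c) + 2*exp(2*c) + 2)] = 2*((3*exp(c) + 4)*(5*exp(c) + 3)*exp(c) - 5*exp(3*c) - 10*exp(2*c) - 10)*exp(c)/(exp(3*c) + 2*exp(2*c) + 2)^2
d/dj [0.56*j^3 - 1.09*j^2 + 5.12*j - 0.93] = 1.68*j^2 - 2.18*j + 5.12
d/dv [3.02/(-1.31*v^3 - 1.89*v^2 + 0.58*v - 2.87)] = (11.8686*v^2 + 11.4156*v - 1.7516)/(1.31*v^3 + 1.89*v^2 - 0.58*v + 2.87)^2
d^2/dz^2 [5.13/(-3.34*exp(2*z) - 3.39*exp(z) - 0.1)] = (-5.13*(6.68*exp(z) + 3.39)*(13.36*exp(z) + 6.78)*exp(z) + (68.5368*exp(z) + 17.3907)*(3.34*exp(2*z) + 3.39*exp(z) + 0.1))*exp(z)/(3.34*exp(2*z) + 3.39*exp(z) + 0.1)^3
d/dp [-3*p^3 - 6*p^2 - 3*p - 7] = -9*p^2 - 12*p - 3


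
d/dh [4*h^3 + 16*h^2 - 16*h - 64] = 12*h^2 + 32*h - 16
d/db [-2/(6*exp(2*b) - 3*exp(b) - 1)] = (24*exp(b) - 6)*exp(b)/(-6*exp(2*b) + 3*exp(b) + 1)^2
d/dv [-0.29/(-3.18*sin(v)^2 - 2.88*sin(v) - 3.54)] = -(1.8444*sin(v) + 0.8352)*cos(v)/(3.18*sin(v)^2 + 2.88*sin(v) + 3.54)^2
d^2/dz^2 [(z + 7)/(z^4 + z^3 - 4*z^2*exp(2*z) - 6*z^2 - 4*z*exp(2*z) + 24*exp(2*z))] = 2*((z + 7)*(4*z^3 - 8*z^2*exp(2*z) + 3*z^2 - 16*z*exp(2*z) - 12*z + 44*exp(2*z))^2 + (z^4 + z^3 - 4*z^2*exp(2*z) - 6*z^2 - 4*z*exp(2*z) + 24*exp(2*z))*(-4*z^3 + 8*z^2*exp(2*z) - 3*z^2 + 16*z*exp(2*z) + 12*z + (z + 7)*(8*z^2*exp(2*z) - 6*z^2 + 24*z*exp(2*z) - 3*z - 36*exp(2*z) + 6) - 44*exp(2*z)))/(z^4 + z^3 - 4*z^2*exp(2*z) - 6*z^2 - 4*z*exp(2*z) + 24*exp(2*z))^3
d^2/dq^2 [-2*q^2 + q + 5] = -4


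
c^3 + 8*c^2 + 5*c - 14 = (c - 1)*(c + 2)*(c + 7)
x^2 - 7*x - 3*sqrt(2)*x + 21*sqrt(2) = (x - 7)*(x - 3*sqrt(2))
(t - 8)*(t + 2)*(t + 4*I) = t^3 - 6*t^2 + 4*I*t^2 - 16*t - 24*I*t - 64*I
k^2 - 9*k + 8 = (k - 8)*(k - 1)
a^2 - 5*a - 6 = (a - 6)*(a + 1)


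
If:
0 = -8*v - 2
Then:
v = -1/4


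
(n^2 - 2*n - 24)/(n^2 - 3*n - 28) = (n - 6)/(n - 7)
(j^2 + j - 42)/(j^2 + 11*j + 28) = (j - 6)/(j + 4)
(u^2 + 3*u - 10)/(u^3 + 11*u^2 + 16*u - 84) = (u + 5)/(u^2 + 13*u + 42)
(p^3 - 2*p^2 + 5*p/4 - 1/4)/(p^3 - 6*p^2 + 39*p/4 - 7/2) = (2*p^2 - 3*p + 1)/(2*p^2 - 11*p + 14)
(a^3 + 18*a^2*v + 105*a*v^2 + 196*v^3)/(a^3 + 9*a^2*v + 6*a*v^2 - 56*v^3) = (-a - 7*v)/(-a + 2*v)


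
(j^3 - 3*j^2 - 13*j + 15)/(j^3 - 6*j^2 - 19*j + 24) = (j - 5)/(j - 8)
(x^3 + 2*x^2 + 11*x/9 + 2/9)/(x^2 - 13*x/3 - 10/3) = (3*x^2 + 4*x + 1)/(3*(x - 5))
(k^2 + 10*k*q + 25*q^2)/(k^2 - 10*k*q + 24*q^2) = (k^2 + 10*k*q + 25*q^2)/(k^2 - 10*k*q + 24*q^2)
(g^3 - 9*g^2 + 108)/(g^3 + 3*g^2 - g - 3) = (g^2 - 12*g + 36)/(g^2 - 1)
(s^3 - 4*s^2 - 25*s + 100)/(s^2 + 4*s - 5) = (s^2 - 9*s + 20)/(s - 1)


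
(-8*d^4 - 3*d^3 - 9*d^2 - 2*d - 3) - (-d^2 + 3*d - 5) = -8*d^4 - 3*d^3 - 8*d^2 - 5*d + 2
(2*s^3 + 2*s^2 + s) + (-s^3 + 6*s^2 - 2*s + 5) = s^3 + 8*s^2 - s + 5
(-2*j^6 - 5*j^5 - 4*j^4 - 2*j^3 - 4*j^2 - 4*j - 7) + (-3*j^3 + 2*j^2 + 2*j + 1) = -2*j^6 - 5*j^5 - 4*j^4 - 5*j^3 - 2*j^2 - 2*j - 6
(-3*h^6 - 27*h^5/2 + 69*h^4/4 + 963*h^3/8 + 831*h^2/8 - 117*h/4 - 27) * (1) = -3*h^6 - 27*h^5/2 + 69*h^4/4 + 963*h^3/8 + 831*h^2/8 - 117*h/4 - 27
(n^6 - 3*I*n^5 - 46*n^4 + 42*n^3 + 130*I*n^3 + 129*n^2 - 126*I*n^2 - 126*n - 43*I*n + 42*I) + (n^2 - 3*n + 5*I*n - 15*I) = n^6 - 3*I*n^5 - 46*n^4 + 42*n^3 + 130*I*n^3 + 130*n^2 - 126*I*n^2 - 129*n - 38*I*n + 27*I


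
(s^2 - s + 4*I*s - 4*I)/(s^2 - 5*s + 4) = (s + 4*I)/(s - 4)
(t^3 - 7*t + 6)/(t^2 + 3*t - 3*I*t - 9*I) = (t^2 - 3*t + 2)/(t - 3*I)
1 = 1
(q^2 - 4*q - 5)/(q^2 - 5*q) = (q + 1)/q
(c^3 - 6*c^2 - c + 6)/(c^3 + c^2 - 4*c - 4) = (c^2 - 7*c + 6)/(c^2 - 4)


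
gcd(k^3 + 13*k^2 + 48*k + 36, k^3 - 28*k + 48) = k + 6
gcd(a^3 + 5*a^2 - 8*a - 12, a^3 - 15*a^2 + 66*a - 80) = a - 2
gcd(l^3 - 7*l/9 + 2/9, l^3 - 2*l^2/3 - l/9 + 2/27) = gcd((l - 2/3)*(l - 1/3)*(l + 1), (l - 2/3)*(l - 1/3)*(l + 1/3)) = l^2 - l + 2/9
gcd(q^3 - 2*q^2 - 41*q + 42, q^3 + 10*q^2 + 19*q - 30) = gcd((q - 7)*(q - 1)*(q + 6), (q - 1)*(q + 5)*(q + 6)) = q^2 + 5*q - 6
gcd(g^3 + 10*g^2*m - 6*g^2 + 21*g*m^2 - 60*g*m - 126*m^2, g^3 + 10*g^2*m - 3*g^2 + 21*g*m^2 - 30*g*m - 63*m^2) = g^2 + 10*g*m + 21*m^2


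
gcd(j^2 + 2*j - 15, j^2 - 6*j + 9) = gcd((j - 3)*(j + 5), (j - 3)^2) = j - 3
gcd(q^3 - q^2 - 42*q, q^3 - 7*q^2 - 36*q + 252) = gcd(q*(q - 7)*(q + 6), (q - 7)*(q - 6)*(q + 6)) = q^2 - q - 42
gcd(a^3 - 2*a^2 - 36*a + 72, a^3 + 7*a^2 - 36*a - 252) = a^2 - 36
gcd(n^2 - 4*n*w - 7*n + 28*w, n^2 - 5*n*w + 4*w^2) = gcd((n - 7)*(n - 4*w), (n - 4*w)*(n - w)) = -n + 4*w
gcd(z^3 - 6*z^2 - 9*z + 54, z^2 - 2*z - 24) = z - 6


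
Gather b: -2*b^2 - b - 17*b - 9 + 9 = -2*b^2 - 18*b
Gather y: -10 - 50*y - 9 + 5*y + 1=-45*y - 18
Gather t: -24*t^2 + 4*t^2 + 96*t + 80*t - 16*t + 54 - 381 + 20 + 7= -20*t^2 + 160*t - 300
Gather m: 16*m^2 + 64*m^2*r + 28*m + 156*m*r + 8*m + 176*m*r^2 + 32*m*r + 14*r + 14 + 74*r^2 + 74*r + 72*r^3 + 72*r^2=m^2*(64*r + 16) + m*(176*r^2 + 188*r + 36) + 72*r^3 + 146*r^2 + 88*r + 14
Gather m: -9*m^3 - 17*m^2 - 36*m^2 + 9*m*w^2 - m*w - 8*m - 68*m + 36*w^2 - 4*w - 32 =-9*m^3 - 53*m^2 + m*(9*w^2 - w - 76) + 36*w^2 - 4*w - 32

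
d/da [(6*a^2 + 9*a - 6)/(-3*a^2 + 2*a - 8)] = 3*(13*a^2 - 44*a - 20)/(9*a^4 - 12*a^3 + 52*a^2 - 32*a + 64)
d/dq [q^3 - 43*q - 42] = 3*q^2 - 43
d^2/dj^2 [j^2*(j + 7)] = 6*j + 14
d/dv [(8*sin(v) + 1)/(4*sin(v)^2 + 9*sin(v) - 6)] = (-8*sin(v) + 16*cos(2*v) - 73)*cos(v)/(4*sin(v)^2 + 9*sin(v) - 6)^2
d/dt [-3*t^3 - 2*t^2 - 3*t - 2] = -9*t^2 - 4*t - 3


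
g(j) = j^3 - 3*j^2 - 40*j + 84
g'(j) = 3*j^2 - 6*j - 40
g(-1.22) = 126.52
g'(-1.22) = -28.21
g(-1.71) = 138.63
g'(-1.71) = -20.97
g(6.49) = -28.60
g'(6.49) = 47.42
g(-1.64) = 137.12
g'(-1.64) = -22.09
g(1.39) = 25.29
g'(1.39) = -42.54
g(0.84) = 48.88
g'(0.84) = -42.92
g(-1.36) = 130.34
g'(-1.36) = -26.29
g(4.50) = -65.62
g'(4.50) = -6.25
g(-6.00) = 0.00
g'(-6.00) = 104.00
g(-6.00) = 0.00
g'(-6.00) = 104.00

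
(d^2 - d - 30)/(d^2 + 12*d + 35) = (d - 6)/(d + 7)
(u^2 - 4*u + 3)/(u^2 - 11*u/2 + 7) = 2*(u^2 - 4*u + 3)/(2*u^2 - 11*u + 14)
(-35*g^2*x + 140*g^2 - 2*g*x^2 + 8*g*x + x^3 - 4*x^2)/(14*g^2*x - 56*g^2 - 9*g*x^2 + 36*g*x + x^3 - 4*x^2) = (5*g + x)/(-2*g + x)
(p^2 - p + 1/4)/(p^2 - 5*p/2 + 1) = (p - 1/2)/(p - 2)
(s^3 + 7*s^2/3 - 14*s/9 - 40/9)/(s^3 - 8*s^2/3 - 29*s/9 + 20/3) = (s + 2)/(s - 3)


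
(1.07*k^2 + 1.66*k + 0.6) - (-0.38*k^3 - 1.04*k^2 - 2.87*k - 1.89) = 0.38*k^3 + 2.11*k^2 + 4.53*k + 2.49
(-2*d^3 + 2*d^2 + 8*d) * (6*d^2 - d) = -12*d^5 + 14*d^4 + 46*d^3 - 8*d^2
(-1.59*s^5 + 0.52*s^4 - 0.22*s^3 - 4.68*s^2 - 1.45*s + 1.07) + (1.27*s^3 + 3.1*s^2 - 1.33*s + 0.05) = -1.59*s^5 + 0.52*s^4 + 1.05*s^3 - 1.58*s^2 - 2.78*s + 1.12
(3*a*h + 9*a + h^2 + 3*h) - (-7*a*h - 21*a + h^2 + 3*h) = 10*a*h + 30*a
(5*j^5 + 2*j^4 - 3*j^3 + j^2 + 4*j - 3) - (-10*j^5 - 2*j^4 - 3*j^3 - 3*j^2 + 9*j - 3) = 15*j^5 + 4*j^4 + 4*j^2 - 5*j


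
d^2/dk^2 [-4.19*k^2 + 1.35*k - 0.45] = -8.38000000000000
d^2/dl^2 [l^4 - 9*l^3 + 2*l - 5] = 6*l*(2*l - 9)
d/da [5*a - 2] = 5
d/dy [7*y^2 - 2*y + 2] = 14*y - 2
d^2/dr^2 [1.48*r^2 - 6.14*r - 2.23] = 2.96000000000000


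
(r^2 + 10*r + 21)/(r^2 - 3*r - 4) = (r^2 + 10*r + 21)/(r^2 - 3*r - 4)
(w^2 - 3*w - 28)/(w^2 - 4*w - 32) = (w - 7)/(w - 8)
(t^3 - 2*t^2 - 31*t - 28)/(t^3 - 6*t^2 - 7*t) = (t + 4)/t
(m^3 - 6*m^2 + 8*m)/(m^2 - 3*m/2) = 2*(m^2 - 6*m + 8)/(2*m - 3)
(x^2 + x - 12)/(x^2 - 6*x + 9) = (x + 4)/(x - 3)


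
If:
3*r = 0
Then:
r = 0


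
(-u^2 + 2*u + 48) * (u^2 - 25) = -u^4 + 2*u^3 + 73*u^2 - 50*u - 1200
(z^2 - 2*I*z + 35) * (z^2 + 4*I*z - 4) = z^4 + 2*I*z^3 + 39*z^2 + 148*I*z - 140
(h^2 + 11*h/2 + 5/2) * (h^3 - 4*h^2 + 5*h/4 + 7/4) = h^5 + 3*h^4/2 - 73*h^3/4 - 11*h^2/8 + 51*h/4 + 35/8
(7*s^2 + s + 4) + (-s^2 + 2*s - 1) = 6*s^2 + 3*s + 3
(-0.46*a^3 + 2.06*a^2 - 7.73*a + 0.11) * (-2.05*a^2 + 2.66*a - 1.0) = 0.943*a^5 - 5.4466*a^4 + 21.7861*a^3 - 22.8473*a^2 + 8.0226*a - 0.11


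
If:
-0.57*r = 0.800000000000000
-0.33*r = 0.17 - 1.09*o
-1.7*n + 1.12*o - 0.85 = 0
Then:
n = -0.68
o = -0.27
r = -1.40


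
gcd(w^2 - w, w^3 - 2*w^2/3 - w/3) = w^2 - w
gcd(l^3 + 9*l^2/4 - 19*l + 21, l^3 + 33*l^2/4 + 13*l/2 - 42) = l^2 + 17*l/4 - 21/2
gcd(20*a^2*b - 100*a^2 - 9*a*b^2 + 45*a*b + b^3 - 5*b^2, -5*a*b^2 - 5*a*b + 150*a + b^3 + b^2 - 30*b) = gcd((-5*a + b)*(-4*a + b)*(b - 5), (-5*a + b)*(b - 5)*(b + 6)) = 5*a*b - 25*a - b^2 + 5*b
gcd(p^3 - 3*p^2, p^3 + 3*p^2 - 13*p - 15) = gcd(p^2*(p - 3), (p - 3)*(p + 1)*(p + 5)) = p - 3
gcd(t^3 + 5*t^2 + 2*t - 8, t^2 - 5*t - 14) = t + 2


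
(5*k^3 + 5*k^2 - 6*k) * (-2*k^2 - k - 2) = -10*k^5 - 15*k^4 - 3*k^3 - 4*k^2 + 12*k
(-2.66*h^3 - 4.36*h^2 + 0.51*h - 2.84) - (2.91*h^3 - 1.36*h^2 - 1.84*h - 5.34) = -5.57*h^3 - 3.0*h^2 + 2.35*h + 2.5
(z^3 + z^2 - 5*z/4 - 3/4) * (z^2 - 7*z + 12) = z^5 - 6*z^4 + 15*z^3/4 + 20*z^2 - 39*z/4 - 9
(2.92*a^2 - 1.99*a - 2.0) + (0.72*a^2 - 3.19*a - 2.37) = 3.64*a^2 - 5.18*a - 4.37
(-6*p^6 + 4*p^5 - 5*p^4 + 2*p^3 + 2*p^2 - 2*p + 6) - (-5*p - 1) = -6*p^6 + 4*p^5 - 5*p^4 + 2*p^3 + 2*p^2 + 3*p + 7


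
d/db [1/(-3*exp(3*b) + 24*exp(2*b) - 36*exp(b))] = (exp(2*b) - 16*exp(b)/3 + 4)*exp(-b)/(exp(2*b) - 8*exp(b) + 12)^2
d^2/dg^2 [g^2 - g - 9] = 2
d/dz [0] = 0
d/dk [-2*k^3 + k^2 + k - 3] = -6*k^2 + 2*k + 1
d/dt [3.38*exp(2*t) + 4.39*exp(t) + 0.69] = (6.76*exp(t) + 4.39)*exp(t)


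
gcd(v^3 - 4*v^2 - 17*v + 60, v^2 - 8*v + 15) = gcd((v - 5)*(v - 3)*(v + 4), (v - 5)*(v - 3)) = v^2 - 8*v + 15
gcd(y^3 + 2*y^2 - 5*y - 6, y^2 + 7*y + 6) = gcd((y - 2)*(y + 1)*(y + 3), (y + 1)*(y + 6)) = y + 1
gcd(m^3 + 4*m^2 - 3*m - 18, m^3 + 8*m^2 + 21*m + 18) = m^2 + 6*m + 9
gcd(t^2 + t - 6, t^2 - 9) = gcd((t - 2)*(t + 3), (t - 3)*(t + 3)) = t + 3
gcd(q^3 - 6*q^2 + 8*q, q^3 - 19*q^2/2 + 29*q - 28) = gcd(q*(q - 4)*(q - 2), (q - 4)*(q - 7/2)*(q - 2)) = q^2 - 6*q + 8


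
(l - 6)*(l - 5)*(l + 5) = l^3 - 6*l^2 - 25*l + 150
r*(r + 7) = r^2 + 7*r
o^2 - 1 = (o - 1)*(o + 1)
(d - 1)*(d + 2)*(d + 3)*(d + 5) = d^4 + 9*d^3 + 21*d^2 - d - 30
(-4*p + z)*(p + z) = -4*p^2 - 3*p*z + z^2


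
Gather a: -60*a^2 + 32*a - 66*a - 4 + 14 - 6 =-60*a^2 - 34*a + 4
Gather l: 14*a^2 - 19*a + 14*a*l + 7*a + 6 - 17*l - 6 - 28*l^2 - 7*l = 14*a^2 - 12*a - 28*l^2 + l*(14*a - 24)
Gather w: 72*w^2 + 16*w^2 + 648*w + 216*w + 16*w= 88*w^2 + 880*w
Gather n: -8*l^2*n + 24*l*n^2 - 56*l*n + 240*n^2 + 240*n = n^2*(24*l + 240) + n*(-8*l^2 - 56*l + 240)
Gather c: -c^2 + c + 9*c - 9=-c^2 + 10*c - 9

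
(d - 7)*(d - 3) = d^2 - 10*d + 21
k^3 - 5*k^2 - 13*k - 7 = (k - 7)*(k + 1)^2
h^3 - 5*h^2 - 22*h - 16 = (h - 8)*(h + 1)*(h + 2)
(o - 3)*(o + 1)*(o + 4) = o^3 + 2*o^2 - 11*o - 12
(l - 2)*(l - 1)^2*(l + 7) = l^4 + 3*l^3 - 23*l^2 + 33*l - 14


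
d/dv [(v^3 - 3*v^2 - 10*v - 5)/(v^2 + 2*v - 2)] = (v^4 + 4*v^3 - 2*v^2 + 22*v + 30)/(v^4 + 4*v^3 - 8*v + 4)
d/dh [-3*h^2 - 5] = -6*h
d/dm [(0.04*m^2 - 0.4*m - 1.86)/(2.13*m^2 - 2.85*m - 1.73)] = (0.738*m^2 + 7.7852*m - 4.609)/(4.5369*m^4 - 12.141*m^3 + 0.752700000000001*m^2 + 9.861*m + 2.9929)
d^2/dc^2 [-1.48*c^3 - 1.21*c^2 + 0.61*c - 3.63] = -8.88*c - 2.42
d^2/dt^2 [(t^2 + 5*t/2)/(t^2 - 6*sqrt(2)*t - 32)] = (5*t^3 + 12*sqrt(2)*t^3 + 192*t^2 + 480*t - 960*sqrt(2) + 2048)/(t^6 - 18*sqrt(2)*t^5 + 120*t^4 + 720*sqrt(2)*t^3 - 3840*t^2 - 18432*sqrt(2)*t - 32768)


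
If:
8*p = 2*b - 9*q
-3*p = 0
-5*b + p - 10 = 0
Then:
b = -2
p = 0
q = -4/9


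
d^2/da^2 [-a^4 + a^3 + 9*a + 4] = 6*a*(1 - 2*a)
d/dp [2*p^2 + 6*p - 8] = 4*p + 6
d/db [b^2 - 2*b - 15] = 2*b - 2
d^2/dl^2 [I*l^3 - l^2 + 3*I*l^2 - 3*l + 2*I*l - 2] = 6*I*l - 2 + 6*I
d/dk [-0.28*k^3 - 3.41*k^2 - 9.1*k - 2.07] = -0.84*k^2 - 6.82*k - 9.1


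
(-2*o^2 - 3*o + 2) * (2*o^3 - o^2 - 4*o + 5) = -4*o^5 - 4*o^4 + 15*o^3 - 23*o + 10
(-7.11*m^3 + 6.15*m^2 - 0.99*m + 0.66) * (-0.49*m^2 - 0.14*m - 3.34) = 3.4839*m^5 - 2.0181*m^4 + 23.3715*m^3 - 20.7258*m^2 + 3.2142*m - 2.2044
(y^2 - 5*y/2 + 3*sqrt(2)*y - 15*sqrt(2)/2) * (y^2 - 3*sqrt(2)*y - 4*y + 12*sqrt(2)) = y^4 - 13*y^3/2 - 8*y^2 + 117*y - 180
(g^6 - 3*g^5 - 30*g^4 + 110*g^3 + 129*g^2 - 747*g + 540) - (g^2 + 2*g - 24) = g^6 - 3*g^5 - 30*g^4 + 110*g^3 + 128*g^2 - 749*g + 564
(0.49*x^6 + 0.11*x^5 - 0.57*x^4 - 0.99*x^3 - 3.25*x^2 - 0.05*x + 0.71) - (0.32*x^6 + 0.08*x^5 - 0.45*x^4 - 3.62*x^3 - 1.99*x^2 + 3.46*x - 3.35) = 0.17*x^6 + 0.03*x^5 - 0.12*x^4 + 2.63*x^3 - 1.26*x^2 - 3.51*x + 4.06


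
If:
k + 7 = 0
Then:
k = -7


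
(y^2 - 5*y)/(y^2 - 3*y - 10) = y/(y + 2)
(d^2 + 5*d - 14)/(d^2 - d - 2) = (d + 7)/(d + 1)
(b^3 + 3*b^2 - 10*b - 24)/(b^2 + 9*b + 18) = (b^3 + 3*b^2 - 10*b - 24)/(b^2 + 9*b + 18)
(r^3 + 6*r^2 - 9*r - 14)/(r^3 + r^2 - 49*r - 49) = (r - 2)/(r - 7)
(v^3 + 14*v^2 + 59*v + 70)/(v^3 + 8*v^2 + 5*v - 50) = (v^2 + 9*v + 14)/(v^2 + 3*v - 10)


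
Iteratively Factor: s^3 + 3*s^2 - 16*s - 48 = (s + 3)*(s^2 - 16) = (s - 4)*(s + 3)*(s + 4)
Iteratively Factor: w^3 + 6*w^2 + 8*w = (w)*(w^2 + 6*w + 8) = w*(w + 4)*(w + 2)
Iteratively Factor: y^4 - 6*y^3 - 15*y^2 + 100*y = (y - 5)*(y^3 - y^2 - 20*y) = (y - 5)*(y + 4)*(y^2 - 5*y) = y*(y - 5)*(y + 4)*(y - 5)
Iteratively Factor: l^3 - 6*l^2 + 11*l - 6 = (l - 3)*(l^2 - 3*l + 2) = (l - 3)*(l - 2)*(l - 1)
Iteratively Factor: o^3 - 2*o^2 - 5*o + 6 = (o - 1)*(o^2 - o - 6) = (o - 3)*(o - 1)*(o + 2)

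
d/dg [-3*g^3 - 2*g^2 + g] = -9*g^2 - 4*g + 1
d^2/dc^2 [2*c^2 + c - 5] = 4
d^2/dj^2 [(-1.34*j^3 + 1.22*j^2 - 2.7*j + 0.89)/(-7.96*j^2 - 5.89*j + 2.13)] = (2.27373675443232e-13*j^5 + 5.6843418860808e-14*j^4 + 594.964268*j^3 - 563.327508*j^2 + 60.78174*j - 35.254738)/(504.358336*j^6 + 1119.599472*j^5 + 423.566724*j^4 - 394.846163*j^3 - 113.341347*j^2 + 80.167023*j - 9.663597)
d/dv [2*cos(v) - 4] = -2*sin(v)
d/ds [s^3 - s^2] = s*(3*s - 2)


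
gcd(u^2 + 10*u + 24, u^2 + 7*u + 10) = 1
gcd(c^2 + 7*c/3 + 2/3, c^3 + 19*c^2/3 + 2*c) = c + 1/3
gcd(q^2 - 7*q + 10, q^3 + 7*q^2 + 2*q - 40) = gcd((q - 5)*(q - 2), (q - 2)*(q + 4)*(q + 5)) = q - 2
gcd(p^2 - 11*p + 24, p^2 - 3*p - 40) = p - 8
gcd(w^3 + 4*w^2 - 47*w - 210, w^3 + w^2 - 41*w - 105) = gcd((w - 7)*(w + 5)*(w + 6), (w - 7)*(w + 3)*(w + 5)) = w^2 - 2*w - 35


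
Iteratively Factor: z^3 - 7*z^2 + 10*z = (z)*(z^2 - 7*z + 10) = z*(z - 2)*(z - 5)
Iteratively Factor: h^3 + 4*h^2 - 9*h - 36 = (h + 4)*(h^2 - 9) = (h - 3)*(h + 4)*(h + 3)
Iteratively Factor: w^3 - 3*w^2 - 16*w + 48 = (w - 4)*(w^2 + w - 12) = (w - 4)*(w + 4)*(w - 3)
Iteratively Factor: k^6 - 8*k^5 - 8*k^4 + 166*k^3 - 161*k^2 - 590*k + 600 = (k + 2)*(k^5 - 10*k^4 + 12*k^3 + 142*k^2 - 445*k + 300) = (k - 5)*(k + 2)*(k^4 - 5*k^3 - 13*k^2 + 77*k - 60) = (k - 5)*(k - 3)*(k + 2)*(k^3 - 2*k^2 - 19*k + 20) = (k - 5)^2*(k - 3)*(k + 2)*(k^2 + 3*k - 4) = (k - 5)^2*(k - 3)*(k + 2)*(k + 4)*(k - 1)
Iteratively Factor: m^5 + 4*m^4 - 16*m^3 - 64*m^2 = (m + 4)*(m^4 - 16*m^2) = m*(m + 4)*(m^3 - 16*m) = m*(m - 4)*(m + 4)*(m^2 + 4*m) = m^2*(m - 4)*(m + 4)*(m + 4)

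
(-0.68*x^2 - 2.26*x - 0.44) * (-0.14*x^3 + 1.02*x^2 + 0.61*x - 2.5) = 0.0952*x^5 - 0.3772*x^4 - 2.6584*x^3 - 0.1274*x^2 + 5.3816*x + 1.1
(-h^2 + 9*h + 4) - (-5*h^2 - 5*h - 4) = 4*h^2 + 14*h + 8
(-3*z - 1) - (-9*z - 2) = 6*z + 1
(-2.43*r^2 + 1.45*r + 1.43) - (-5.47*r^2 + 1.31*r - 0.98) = 3.04*r^2 + 0.14*r + 2.41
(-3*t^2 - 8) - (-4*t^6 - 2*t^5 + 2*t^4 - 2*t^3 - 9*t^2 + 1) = 4*t^6 + 2*t^5 - 2*t^4 + 2*t^3 + 6*t^2 - 9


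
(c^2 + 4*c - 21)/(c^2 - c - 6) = (c + 7)/(c + 2)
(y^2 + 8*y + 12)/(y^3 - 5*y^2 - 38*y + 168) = (y + 2)/(y^2 - 11*y + 28)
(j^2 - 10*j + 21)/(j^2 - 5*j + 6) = (j - 7)/(j - 2)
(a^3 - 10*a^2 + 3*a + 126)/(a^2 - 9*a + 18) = (a^2 - 4*a - 21)/(a - 3)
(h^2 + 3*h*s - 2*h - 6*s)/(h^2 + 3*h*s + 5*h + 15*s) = (h - 2)/(h + 5)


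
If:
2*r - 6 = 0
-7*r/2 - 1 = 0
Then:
No Solution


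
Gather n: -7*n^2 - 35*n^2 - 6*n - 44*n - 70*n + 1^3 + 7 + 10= -42*n^2 - 120*n + 18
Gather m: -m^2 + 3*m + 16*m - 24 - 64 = -m^2 + 19*m - 88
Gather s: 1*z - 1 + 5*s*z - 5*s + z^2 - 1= s*(5*z - 5) + z^2 + z - 2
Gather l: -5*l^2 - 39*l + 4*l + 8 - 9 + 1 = -5*l^2 - 35*l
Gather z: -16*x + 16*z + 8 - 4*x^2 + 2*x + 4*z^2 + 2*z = -4*x^2 - 14*x + 4*z^2 + 18*z + 8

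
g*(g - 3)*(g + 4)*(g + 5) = g^4 + 6*g^3 - 7*g^2 - 60*g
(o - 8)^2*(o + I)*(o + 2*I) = o^4 - 16*o^3 + 3*I*o^3 + 62*o^2 - 48*I*o^2 + 32*o + 192*I*o - 128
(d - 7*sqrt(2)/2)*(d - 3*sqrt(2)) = d^2 - 13*sqrt(2)*d/2 + 21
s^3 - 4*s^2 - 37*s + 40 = (s - 8)*(s - 1)*(s + 5)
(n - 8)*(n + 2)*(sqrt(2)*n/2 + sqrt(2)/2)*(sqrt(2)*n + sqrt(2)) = n^4 - 4*n^3 - 27*n^2 - 38*n - 16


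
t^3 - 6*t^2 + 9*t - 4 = (t - 4)*(t - 1)^2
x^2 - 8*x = x*(x - 8)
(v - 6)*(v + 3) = v^2 - 3*v - 18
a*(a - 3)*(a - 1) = a^3 - 4*a^2 + 3*a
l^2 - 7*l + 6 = (l - 6)*(l - 1)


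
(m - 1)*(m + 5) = m^2 + 4*m - 5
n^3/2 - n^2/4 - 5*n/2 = n*(n/2 + 1)*(n - 5/2)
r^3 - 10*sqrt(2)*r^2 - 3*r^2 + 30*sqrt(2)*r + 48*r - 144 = (r - 3)*(r - 6*sqrt(2))*(r - 4*sqrt(2))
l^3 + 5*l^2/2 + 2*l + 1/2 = (l + 1/2)*(l + 1)^2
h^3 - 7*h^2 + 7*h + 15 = (h - 5)*(h - 3)*(h + 1)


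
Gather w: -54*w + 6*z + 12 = -54*w + 6*z + 12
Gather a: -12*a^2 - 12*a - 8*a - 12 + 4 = -12*a^2 - 20*a - 8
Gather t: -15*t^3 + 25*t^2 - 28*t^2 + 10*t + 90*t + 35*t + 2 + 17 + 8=-15*t^3 - 3*t^2 + 135*t + 27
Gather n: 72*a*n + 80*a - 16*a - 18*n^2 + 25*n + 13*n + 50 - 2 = 64*a - 18*n^2 + n*(72*a + 38) + 48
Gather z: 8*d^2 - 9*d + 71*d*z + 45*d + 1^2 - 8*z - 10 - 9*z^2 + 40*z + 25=8*d^2 + 36*d - 9*z^2 + z*(71*d + 32) + 16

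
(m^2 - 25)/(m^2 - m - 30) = (m - 5)/(m - 6)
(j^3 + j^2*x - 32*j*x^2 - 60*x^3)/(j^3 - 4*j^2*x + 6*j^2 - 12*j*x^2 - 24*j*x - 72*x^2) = (j + 5*x)/(j + 6)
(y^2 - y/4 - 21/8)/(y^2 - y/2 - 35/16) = 2*(2*y + 3)/(4*y + 5)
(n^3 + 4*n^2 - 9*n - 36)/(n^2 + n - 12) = n + 3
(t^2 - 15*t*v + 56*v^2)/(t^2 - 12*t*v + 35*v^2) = (t - 8*v)/(t - 5*v)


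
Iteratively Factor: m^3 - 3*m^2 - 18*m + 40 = (m + 4)*(m^2 - 7*m + 10) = (m - 5)*(m + 4)*(m - 2)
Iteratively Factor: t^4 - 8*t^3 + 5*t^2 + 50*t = (t)*(t^3 - 8*t^2 + 5*t + 50) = t*(t + 2)*(t^2 - 10*t + 25) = t*(t - 5)*(t + 2)*(t - 5)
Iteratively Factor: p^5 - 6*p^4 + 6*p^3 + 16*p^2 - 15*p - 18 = (p - 3)*(p^4 - 3*p^3 - 3*p^2 + 7*p + 6) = (p - 3)^2*(p^3 - 3*p - 2) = (p - 3)^2*(p + 1)*(p^2 - p - 2) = (p - 3)^2*(p - 2)*(p + 1)*(p + 1)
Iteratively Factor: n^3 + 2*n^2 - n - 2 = (n + 2)*(n^2 - 1) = (n - 1)*(n + 2)*(n + 1)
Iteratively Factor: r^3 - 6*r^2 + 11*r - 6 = (r - 3)*(r^2 - 3*r + 2) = (r - 3)*(r - 1)*(r - 2)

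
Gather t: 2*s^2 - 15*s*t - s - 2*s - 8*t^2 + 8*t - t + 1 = 2*s^2 - 3*s - 8*t^2 + t*(7 - 15*s) + 1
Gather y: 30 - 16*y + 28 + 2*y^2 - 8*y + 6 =2*y^2 - 24*y + 64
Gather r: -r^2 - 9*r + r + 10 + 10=-r^2 - 8*r + 20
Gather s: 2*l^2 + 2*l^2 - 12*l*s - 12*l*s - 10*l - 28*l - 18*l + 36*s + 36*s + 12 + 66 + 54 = 4*l^2 - 56*l + s*(72 - 24*l) + 132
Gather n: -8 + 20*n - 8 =20*n - 16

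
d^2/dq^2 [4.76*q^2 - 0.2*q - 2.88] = 9.52000000000000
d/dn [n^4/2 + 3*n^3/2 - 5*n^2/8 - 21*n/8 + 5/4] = 2*n^3 + 9*n^2/2 - 5*n/4 - 21/8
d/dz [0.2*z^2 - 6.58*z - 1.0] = 0.4*z - 6.58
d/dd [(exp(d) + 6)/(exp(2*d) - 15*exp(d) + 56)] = (-(exp(d) + 6)*(2*exp(d) - 15) + exp(2*d) - 15*exp(d) + 56)*exp(d)/(exp(2*d) - 15*exp(d) + 56)^2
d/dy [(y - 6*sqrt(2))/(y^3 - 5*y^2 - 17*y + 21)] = (y^3 - 5*y^2 - 17*y + (y - 6*sqrt(2))*(-3*y^2 + 10*y + 17) + 21)/(y^3 - 5*y^2 - 17*y + 21)^2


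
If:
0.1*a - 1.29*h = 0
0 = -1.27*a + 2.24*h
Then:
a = 0.00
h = 0.00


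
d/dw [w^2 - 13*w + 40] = 2*w - 13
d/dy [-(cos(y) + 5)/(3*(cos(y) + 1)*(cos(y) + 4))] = (sin(y)^2 - 10*cos(y) - 22)*sin(y)/(3*(cos(y) + 1)^2*(cos(y) + 4)^2)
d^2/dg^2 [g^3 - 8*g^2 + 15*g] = 6*g - 16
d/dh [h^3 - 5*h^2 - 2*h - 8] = 3*h^2 - 10*h - 2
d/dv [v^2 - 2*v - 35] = 2*v - 2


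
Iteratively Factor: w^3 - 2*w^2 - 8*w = (w + 2)*(w^2 - 4*w) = (w - 4)*(w + 2)*(w)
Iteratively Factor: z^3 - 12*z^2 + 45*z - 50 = (z - 5)*(z^2 - 7*z + 10) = (z - 5)^2*(z - 2)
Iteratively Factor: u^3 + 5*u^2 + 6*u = (u + 3)*(u^2 + 2*u) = u*(u + 3)*(u + 2)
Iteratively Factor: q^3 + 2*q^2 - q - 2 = (q + 2)*(q^2 - 1) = (q + 1)*(q + 2)*(q - 1)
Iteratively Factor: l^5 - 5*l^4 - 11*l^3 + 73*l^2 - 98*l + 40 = (l + 4)*(l^4 - 9*l^3 + 25*l^2 - 27*l + 10) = (l - 1)*(l + 4)*(l^3 - 8*l^2 + 17*l - 10) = (l - 5)*(l - 1)*(l + 4)*(l^2 - 3*l + 2) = (l - 5)*(l - 1)^2*(l + 4)*(l - 2)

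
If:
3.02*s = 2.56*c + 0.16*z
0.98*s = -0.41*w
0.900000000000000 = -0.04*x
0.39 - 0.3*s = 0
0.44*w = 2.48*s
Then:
No Solution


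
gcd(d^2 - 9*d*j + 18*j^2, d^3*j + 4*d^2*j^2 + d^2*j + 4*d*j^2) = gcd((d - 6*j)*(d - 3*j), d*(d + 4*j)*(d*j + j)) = 1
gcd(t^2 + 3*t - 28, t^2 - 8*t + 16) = t - 4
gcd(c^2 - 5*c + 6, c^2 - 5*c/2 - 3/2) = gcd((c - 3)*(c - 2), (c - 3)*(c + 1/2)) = c - 3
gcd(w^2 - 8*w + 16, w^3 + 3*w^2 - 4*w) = 1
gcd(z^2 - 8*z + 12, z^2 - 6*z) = z - 6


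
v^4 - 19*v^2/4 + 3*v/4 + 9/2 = (v - 3/2)^2*(v + 1)*(v + 2)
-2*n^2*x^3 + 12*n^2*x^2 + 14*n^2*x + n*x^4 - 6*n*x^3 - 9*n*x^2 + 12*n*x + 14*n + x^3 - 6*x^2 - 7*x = (-2*n + x)*(x - 7)*(x + 1)*(n*x + 1)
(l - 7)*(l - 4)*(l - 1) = l^3 - 12*l^2 + 39*l - 28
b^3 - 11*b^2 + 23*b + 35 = (b - 7)*(b - 5)*(b + 1)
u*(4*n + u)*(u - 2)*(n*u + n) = 4*n^2*u^3 - 4*n^2*u^2 - 8*n^2*u + n*u^4 - n*u^3 - 2*n*u^2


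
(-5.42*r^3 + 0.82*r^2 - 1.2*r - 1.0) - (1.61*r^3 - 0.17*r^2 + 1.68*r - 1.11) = -7.03*r^3 + 0.99*r^2 - 2.88*r + 0.11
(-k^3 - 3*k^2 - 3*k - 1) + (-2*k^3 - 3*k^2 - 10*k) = -3*k^3 - 6*k^2 - 13*k - 1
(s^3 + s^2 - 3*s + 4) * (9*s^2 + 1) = 9*s^5 + 9*s^4 - 26*s^3 + 37*s^2 - 3*s + 4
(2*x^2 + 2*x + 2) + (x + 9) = 2*x^2 + 3*x + 11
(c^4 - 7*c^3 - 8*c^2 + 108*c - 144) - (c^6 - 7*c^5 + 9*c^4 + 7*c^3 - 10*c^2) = -c^6 + 7*c^5 - 8*c^4 - 14*c^3 + 2*c^2 + 108*c - 144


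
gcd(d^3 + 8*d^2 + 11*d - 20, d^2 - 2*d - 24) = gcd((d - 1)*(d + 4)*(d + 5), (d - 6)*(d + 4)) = d + 4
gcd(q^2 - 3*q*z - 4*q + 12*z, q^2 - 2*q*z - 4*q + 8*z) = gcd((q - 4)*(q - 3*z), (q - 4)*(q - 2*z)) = q - 4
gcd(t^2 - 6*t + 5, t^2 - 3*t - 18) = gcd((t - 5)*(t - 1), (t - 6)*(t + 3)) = 1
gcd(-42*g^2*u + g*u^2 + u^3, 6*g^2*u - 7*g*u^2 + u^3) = -6*g*u + u^2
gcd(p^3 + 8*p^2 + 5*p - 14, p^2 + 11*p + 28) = p + 7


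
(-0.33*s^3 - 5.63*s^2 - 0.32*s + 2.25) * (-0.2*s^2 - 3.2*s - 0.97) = 0.066*s^5 + 2.182*s^4 + 18.4001*s^3 + 6.0351*s^2 - 6.8896*s - 2.1825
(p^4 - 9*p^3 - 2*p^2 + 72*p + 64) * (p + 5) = p^5 - 4*p^4 - 47*p^3 + 62*p^2 + 424*p + 320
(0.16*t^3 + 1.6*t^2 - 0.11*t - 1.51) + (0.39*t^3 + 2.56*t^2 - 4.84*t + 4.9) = 0.55*t^3 + 4.16*t^2 - 4.95*t + 3.39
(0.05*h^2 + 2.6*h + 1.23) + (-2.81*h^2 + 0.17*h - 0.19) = -2.76*h^2 + 2.77*h + 1.04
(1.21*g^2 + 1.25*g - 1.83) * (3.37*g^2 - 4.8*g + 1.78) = 4.0777*g^4 - 1.5955*g^3 - 10.0133*g^2 + 11.009*g - 3.2574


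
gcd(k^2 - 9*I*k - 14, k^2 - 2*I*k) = k - 2*I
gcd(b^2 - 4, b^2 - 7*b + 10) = b - 2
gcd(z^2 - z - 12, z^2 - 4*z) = z - 4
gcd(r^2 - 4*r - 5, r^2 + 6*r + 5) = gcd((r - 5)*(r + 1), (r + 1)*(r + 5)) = r + 1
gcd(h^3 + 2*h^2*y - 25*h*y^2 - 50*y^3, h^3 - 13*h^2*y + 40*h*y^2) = -h + 5*y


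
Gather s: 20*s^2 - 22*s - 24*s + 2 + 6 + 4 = 20*s^2 - 46*s + 12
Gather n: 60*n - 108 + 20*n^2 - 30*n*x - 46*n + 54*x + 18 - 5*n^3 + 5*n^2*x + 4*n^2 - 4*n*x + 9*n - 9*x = -5*n^3 + n^2*(5*x + 24) + n*(23 - 34*x) + 45*x - 90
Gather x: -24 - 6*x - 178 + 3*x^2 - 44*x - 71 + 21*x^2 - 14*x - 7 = 24*x^2 - 64*x - 280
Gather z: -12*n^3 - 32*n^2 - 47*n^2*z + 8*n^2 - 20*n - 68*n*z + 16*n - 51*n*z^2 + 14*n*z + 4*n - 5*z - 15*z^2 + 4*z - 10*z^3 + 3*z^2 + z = -12*n^3 - 24*n^2 - 10*z^3 + z^2*(-51*n - 12) + z*(-47*n^2 - 54*n)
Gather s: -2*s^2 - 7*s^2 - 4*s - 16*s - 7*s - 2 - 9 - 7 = -9*s^2 - 27*s - 18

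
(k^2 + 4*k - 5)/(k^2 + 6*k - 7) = (k + 5)/(k + 7)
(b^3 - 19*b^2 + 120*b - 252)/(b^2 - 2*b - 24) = (b^2 - 13*b + 42)/(b + 4)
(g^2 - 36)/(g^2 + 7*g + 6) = (g - 6)/(g + 1)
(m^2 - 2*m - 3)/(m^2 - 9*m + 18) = (m + 1)/(m - 6)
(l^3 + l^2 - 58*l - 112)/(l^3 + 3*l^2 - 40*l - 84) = (l - 8)/(l - 6)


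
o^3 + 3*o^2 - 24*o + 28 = (o - 2)^2*(o + 7)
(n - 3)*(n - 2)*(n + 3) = n^3 - 2*n^2 - 9*n + 18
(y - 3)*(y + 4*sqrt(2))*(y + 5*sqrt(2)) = y^3 - 3*y^2 + 9*sqrt(2)*y^2 - 27*sqrt(2)*y + 40*y - 120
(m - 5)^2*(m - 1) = m^3 - 11*m^2 + 35*m - 25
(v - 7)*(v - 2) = v^2 - 9*v + 14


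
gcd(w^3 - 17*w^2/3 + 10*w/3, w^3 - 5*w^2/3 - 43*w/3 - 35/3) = w - 5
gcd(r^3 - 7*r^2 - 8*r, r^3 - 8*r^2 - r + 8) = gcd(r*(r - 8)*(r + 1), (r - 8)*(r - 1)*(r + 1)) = r^2 - 7*r - 8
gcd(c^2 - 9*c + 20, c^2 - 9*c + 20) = c^2 - 9*c + 20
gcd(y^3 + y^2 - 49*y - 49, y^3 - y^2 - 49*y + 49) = y^2 - 49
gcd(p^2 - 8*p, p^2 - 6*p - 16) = p - 8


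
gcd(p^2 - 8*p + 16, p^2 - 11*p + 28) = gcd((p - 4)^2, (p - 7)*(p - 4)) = p - 4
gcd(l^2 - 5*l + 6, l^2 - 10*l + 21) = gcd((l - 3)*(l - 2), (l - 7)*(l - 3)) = l - 3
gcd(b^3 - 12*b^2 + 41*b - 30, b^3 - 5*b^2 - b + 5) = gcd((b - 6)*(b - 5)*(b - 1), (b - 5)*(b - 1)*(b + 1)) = b^2 - 6*b + 5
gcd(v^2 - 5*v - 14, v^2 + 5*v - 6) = 1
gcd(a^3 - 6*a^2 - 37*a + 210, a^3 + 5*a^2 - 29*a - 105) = a - 5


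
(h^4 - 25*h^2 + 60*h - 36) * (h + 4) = h^5 + 4*h^4 - 25*h^3 - 40*h^2 + 204*h - 144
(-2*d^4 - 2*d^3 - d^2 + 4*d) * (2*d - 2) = -4*d^5 + 2*d^3 + 10*d^2 - 8*d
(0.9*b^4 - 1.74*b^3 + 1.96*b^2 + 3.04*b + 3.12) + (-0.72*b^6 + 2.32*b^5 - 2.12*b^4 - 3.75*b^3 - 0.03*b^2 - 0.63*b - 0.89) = -0.72*b^6 + 2.32*b^5 - 1.22*b^4 - 5.49*b^3 + 1.93*b^2 + 2.41*b + 2.23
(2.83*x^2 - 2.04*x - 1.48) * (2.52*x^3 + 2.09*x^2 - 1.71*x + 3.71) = 7.1316*x^5 + 0.773899999999999*x^4 - 12.8325*x^3 + 10.8945*x^2 - 5.0376*x - 5.4908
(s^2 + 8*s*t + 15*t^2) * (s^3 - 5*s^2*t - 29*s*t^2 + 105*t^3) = s^5 + 3*s^4*t - 54*s^3*t^2 - 202*s^2*t^3 + 405*s*t^4 + 1575*t^5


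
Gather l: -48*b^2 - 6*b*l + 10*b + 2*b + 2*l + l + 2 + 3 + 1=-48*b^2 + 12*b + l*(3 - 6*b) + 6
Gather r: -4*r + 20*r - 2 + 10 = 16*r + 8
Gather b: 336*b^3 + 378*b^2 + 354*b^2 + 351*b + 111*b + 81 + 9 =336*b^3 + 732*b^2 + 462*b + 90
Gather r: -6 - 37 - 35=-78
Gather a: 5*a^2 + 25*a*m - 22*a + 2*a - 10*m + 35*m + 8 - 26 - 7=5*a^2 + a*(25*m - 20) + 25*m - 25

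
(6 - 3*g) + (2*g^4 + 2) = 2*g^4 - 3*g + 8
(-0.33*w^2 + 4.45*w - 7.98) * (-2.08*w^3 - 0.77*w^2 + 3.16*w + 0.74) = 0.6864*w^5 - 9.0019*w^4 + 12.1291*w^3 + 19.9624*w^2 - 21.9238*w - 5.9052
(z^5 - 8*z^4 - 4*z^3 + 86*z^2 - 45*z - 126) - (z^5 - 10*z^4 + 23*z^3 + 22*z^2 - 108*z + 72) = 2*z^4 - 27*z^3 + 64*z^2 + 63*z - 198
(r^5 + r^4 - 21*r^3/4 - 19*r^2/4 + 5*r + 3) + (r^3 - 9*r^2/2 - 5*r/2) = r^5 + r^4 - 17*r^3/4 - 37*r^2/4 + 5*r/2 + 3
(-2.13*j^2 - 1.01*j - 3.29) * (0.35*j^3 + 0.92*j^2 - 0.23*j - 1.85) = -0.7455*j^5 - 2.3131*j^4 - 1.5908*j^3 + 1.146*j^2 + 2.6252*j + 6.0865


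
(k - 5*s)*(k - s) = k^2 - 6*k*s + 5*s^2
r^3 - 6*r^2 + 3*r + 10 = (r - 5)*(r - 2)*(r + 1)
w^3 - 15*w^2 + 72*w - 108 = (w - 6)^2*(w - 3)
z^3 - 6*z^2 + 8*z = z*(z - 4)*(z - 2)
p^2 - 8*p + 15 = (p - 5)*(p - 3)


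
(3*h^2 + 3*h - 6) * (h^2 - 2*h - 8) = 3*h^4 - 3*h^3 - 36*h^2 - 12*h + 48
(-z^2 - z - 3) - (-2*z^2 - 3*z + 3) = z^2 + 2*z - 6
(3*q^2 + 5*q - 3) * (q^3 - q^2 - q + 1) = 3*q^5 + 2*q^4 - 11*q^3 + q^2 + 8*q - 3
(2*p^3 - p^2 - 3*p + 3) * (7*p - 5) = 14*p^4 - 17*p^3 - 16*p^2 + 36*p - 15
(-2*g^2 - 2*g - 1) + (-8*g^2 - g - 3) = -10*g^2 - 3*g - 4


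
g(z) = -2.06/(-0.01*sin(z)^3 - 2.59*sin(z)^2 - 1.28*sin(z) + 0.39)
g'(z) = -2.06*(0.03*sin(z)^2*cos(z) + 5.18*sin(z)*cos(z) + 1.28*cos(z))/(-0.01*sin(z)^3 - 2.59*sin(z)^2 - 1.28*sin(z) + 0.39)^2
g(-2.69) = -4.52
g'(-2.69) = -8.68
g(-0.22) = -3.77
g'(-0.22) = -1.02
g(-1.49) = 2.30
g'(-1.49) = 0.80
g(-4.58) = 0.60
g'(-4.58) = 0.15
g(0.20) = -61.68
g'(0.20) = -4181.45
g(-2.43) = -16.59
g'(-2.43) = -211.57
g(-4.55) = 0.60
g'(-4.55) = 0.18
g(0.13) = -11.41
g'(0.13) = -122.35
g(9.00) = 3.56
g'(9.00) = 19.21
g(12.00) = -6.19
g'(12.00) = 23.42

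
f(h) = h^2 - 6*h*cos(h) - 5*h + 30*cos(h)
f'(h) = 6*h*sin(h) + 2*h - 30*sin(h) - 6*cos(h) - 5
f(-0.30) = 31.97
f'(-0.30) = -1.93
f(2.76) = -18.66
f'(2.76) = 1.08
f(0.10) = 28.76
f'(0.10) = -13.71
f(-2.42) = -15.47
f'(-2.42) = 24.07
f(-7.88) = 99.48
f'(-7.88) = 56.65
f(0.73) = 15.97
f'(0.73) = -25.10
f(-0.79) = 29.03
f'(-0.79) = 13.87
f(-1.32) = 17.75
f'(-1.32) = 27.60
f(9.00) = 57.87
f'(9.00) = 28.36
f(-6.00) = 129.37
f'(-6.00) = -41.20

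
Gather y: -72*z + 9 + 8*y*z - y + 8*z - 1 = y*(8*z - 1) - 64*z + 8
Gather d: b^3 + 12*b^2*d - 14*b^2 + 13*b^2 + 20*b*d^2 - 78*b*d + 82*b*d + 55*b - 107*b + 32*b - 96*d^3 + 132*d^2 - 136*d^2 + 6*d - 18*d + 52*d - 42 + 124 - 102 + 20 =b^3 - b^2 - 20*b - 96*d^3 + d^2*(20*b - 4) + d*(12*b^2 + 4*b + 40)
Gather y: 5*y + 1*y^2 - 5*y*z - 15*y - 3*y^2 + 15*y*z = -2*y^2 + y*(10*z - 10)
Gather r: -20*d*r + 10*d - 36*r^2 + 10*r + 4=10*d - 36*r^2 + r*(10 - 20*d) + 4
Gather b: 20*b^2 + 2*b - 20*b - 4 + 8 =20*b^2 - 18*b + 4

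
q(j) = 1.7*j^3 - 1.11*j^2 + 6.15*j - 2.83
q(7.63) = 734.61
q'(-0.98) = 13.22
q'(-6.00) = 203.07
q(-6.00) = -446.89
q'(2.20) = 25.95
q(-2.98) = -76.00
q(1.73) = 13.29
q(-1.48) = -19.87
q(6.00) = 361.31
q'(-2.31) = 38.49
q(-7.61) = -863.12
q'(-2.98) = 58.06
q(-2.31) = -43.91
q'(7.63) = 286.12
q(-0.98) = -11.52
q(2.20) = 23.43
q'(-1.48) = 20.61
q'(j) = 5.1*j^2 - 2.22*j + 6.15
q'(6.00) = 176.43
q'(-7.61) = 318.40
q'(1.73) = 17.57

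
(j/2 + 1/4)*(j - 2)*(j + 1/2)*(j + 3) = j^4/2 + j^3 - 19*j^2/8 - 23*j/8 - 3/4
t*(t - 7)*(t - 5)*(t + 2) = t^4 - 10*t^3 + 11*t^2 + 70*t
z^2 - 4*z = z*(z - 4)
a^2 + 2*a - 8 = (a - 2)*(a + 4)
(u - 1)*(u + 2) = u^2 + u - 2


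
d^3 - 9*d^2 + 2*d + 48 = (d - 8)*(d - 3)*(d + 2)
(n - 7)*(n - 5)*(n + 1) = n^3 - 11*n^2 + 23*n + 35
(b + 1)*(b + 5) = b^2 + 6*b + 5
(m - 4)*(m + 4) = m^2 - 16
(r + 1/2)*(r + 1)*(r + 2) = r^3 + 7*r^2/2 + 7*r/2 + 1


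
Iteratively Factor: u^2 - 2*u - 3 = (u + 1)*(u - 3)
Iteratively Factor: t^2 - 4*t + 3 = (t - 3)*(t - 1)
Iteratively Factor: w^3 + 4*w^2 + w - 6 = (w + 2)*(w^2 + 2*w - 3) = (w + 2)*(w + 3)*(w - 1)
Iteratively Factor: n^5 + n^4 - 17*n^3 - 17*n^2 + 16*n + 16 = (n - 4)*(n^4 + 5*n^3 + 3*n^2 - 5*n - 4) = (n - 4)*(n + 1)*(n^3 + 4*n^2 - n - 4) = (n - 4)*(n + 1)^2*(n^2 + 3*n - 4) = (n - 4)*(n + 1)^2*(n + 4)*(n - 1)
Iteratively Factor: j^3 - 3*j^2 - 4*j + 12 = (j - 2)*(j^2 - j - 6) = (j - 3)*(j - 2)*(j + 2)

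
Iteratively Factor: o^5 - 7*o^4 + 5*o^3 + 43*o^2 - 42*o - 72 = (o - 3)*(o^4 - 4*o^3 - 7*o^2 + 22*o + 24) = (o - 3)^2*(o^3 - o^2 - 10*o - 8) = (o - 3)^2*(o + 1)*(o^2 - 2*o - 8) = (o - 3)^2*(o + 1)*(o + 2)*(o - 4)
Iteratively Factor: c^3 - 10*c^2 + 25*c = (c - 5)*(c^2 - 5*c) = c*(c - 5)*(c - 5)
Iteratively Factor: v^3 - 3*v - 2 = (v - 2)*(v^2 + 2*v + 1) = (v - 2)*(v + 1)*(v + 1)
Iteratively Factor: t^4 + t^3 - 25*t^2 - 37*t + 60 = (t + 4)*(t^3 - 3*t^2 - 13*t + 15) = (t - 5)*(t + 4)*(t^2 + 2*t - 3) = (t - 5)*(t + 3)*(t + 4)*(t - 1)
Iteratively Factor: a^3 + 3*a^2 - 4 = (a - 1)*(a^2 + 4*a + 4) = (a - 1)*(a + 2)*(a + 2)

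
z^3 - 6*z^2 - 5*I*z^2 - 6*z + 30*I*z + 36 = (z - 6)*(z - 3*I)*(z - 2*I)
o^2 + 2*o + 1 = (o + 1)^2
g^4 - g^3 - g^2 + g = g*(g - 1)^2*(g + 1)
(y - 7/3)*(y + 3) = y^2 + 2*y/3 - 7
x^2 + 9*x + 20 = (x + 4)*(x + 5)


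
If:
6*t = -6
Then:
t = -1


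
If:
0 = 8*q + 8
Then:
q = -1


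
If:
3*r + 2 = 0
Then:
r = -2/3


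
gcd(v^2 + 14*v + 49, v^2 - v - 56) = v + 7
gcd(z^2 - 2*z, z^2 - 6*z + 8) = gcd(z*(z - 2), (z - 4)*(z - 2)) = z - 2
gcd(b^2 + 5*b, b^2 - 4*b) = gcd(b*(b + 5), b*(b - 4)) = b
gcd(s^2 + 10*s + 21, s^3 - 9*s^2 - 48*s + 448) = s + 7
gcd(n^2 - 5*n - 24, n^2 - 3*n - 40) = n - 8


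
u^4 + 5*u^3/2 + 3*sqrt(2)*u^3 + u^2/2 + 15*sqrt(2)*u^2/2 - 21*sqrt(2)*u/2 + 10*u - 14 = (u - 1)*(u + 7/2)*(u + sqrt(2))*(u + 2*sqrt(2))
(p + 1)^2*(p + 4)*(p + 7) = p^4 + 13*p^3 + 51*p^2 + 67*p + 28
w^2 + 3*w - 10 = (w - 2)*(w + 5)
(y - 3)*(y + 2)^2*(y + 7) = y^4 + 8*y^3 - y^2 - 68*y - 84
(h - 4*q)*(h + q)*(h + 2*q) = h^3 - h^2*q - 10*h*q^2 - 8*q^3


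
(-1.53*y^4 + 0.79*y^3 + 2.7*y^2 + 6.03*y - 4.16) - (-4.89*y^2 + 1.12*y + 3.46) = -1.53*y^4 + 0.79*y^3 + 7.59*y^2 + 4.91*y - 7.62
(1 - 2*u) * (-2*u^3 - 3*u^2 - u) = 4*u^4 + 4*u^3 - u^2 - u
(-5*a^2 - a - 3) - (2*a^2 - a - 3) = -7*a^2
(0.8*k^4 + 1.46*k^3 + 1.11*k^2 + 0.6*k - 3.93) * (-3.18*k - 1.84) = -2.544*k^5 - 6.1148*k^4 - 6.2162*k^3 - 3.9504*k^2 + 11.3934*k + 7.2312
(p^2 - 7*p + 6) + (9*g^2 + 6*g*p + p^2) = 9*g^2 + 6*g*p + 2*p^2 - 7*p + 6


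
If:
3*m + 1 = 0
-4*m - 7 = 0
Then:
No Solution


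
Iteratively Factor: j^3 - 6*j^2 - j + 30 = (j + 2)*(j^2 - 8*j + 15) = (j - 3)*(j + 2)*(j - 5)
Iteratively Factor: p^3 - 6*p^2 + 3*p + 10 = (p - 2)*(p^2 - 4*p - 5) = (p - 2)*(p + 1)*(p - 5)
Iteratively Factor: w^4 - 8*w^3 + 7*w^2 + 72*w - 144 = (w - 3)*(w^3 - 5*w^2 - 8*w + 48) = (w - 4)*(w - 3)*(w^2 - w - 12) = (w - 4)*(w - 3)*(w + 3)*(w - 4)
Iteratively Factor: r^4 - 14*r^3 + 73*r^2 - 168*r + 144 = (r - 3)*(r^3 - 11*r^2 + 40*r - 48) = (r - 4)*(r - 3)*(r^2 - 7*r + 12) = (r - 4)*(r - 3)^2*(r - 4)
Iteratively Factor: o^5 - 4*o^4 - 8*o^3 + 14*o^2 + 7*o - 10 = (o - 1)*(o^4 - 3*o^3 - 11*o^2 + 3*o + 10) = (o - 1)^2*(o^3 - 2*o^2 - 13*o - 10) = (o - 5)*(o - 1)^2*(o^2 + 3*o + 2) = (o - 5)*(o - 1)^2*(o + 1)*(o + 2)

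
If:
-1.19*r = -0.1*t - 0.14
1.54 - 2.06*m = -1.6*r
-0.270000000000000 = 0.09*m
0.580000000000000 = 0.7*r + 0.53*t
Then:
No Solution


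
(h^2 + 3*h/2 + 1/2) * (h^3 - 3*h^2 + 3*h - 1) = h^5 - 3*h^4/2 - h^3 + 2*h^2 - 1/2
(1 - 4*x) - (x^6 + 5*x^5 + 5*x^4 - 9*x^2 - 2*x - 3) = -x^6 - 5*x^5 - 5*x^4 + 9*x^2 - 2*x + 4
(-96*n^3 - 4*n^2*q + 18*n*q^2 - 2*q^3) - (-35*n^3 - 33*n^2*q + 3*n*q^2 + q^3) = -61*n^3 + 29*n^2*q + 15*n*q^2 - 3*q^3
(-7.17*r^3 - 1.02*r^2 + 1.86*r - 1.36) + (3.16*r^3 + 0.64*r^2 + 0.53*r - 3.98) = -4.01*r^3 - 0.38*r^2 + 2.39*r - 5.34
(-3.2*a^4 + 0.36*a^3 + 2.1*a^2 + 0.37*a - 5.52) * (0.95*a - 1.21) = -3.04*a^5 + 4.214*a^4 + 1.5594*a^3 - 2.1895*a^2 - 5.6917*a + 6.6792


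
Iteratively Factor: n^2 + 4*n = (n)*(n + 4)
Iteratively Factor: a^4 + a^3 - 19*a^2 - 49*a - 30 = (a + 2)*(a^3 - a^2 - 17*a - 15) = (a + 2)*(a + 3)*(a^2 - 4*a - 5) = (a - 5)*(a + 2)*(a + 3)*(a + 1)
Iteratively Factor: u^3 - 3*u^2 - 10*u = (u + 2)*(u^2 - 5*u) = (u - 5)*(u + 2)*(u)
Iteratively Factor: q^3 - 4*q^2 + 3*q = (q - 1)*(q^2 - 3*q) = (q - 3)*(q - 1)*(q)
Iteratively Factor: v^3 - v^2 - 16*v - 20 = (v + 2)*(v^2 - 3*v - 10) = (v + 2)^2*(v - 5)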